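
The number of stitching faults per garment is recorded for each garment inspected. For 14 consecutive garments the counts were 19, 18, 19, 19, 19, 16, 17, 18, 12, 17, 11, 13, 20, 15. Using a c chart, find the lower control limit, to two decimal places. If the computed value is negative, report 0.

4.40

c̄ = (19 + 18 + 19 + 19 + 19 + 16 + 17 + 18 + 12 + 17 + 11 + 13 + 20 + 15) / 14 = 233 / 14 = 16.6429
LCL = c̄ − 3√c̄ = 16.6429 − 3 × 4.0796 = 4.4042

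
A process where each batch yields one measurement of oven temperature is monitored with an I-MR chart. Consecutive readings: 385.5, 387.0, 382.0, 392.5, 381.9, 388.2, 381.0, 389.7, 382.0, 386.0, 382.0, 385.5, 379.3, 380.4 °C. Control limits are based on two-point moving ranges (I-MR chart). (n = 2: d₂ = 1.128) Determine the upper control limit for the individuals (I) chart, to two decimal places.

400.11

X̄ = (385.5 + 387.0 + 382.0 + 392.5 + 381.9 + 388.2 + 381.0 + 389.7 + 382.0 + 386.0 + 382.0 + 385.5 + 379.3 + 380.4) / 14 = 384.5000
Moving ranges: 1.5, 5.0, 10.5, 10.6, 6.3, 7.2, 8.7, 7.7, 4.0, 4.0, 3.5, 6.2, 1.1; M̄R̄ = 76.3000 / 13 = 5.8692
UCL = X̄ + 3·M̄R̄/d₂ = 384.5000 + 3 × 5.8692 / 1.128 = 400.1097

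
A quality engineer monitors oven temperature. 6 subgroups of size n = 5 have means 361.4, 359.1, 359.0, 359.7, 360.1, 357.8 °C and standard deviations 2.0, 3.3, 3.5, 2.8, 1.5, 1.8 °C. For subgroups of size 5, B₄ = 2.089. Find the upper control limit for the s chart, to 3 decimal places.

s̄ = (2.0 + 3.3 + 3.5 + 2.8 + 1.5 + 1.8) / 6 = 2.4833
UCL_s = B₄·s̄ = 2.089 × 2.4833 = 5.1877

5.188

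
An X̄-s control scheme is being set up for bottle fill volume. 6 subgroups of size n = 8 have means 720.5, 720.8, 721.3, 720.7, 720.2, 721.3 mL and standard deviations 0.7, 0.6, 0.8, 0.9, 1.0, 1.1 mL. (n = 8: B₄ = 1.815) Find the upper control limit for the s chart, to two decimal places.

1.54

s̄ = (0.7 + 0.6 + 0.8 + 0.9 + 1.0 + 1.1) / 6 = 0.8500
UCL_s = B₄·s̄ = 1.815 × 0.8500 = 1.5427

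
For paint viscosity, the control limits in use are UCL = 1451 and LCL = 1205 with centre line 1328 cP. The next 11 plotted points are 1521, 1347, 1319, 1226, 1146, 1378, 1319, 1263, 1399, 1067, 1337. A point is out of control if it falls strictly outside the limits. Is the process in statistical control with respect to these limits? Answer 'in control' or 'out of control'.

out of control

Compare each point to [1205, 1451]: sample 1 = 1521 > UCL; sample 5 = 1146 < LCL; sample 10 = 1067 < LCL.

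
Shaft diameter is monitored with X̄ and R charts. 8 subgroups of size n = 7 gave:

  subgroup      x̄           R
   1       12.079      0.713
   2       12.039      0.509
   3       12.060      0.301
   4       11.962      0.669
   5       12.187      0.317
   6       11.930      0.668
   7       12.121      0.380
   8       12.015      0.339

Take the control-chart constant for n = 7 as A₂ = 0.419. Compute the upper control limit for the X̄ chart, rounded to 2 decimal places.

X̄̄ = (12.079 + 12.039 + 12.060 + 11.962 + 12.187 + 11.930 + 12.121 + 12.015) / 8 = 96.3930 / 8 = 12.0491
R̄ = (0.713 + 0.509 + 0.301 + 0.669 + 0.317 + 0.668 + 0.380 + 0.339) / 8 = 3.8960 / 8 = 0.4870
UCL = X̄̄ + A₂·R̄ = 12.0491 + 0.419 × 0.4870 = 12.2532

12.25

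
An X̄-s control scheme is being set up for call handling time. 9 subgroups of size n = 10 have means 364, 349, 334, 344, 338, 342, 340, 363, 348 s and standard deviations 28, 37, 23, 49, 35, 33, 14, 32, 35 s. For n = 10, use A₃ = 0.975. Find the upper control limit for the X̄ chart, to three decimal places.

X̄̄ = (364 + 349 + 334 + 344 + 338 + 342 + 340 + 363 + 348) / 9 = 346.8889
s̄ = (28 + 37 + 23 + 49 + 35 + 33 + 14 + 32 + 35) / 9 = 31.7778
UCL = X̄̄ + A₃·s̄ = 346.8889 + 0.975 × 31.7778 = 377.8722

377.872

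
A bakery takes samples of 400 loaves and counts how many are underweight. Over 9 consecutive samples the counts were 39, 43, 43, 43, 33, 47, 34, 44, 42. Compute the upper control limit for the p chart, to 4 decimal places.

p̄ = Σdᵢ / (k·n) = 368 / (9 × 400) = 0.10222
UCL = p̄ + 3·√(p̄(1−p̄)/n) = 0.10222 + 3 × √(0.10222×0.89778/400) = 0.10222 + 3 × 0.01515 = 0.14766

0.1477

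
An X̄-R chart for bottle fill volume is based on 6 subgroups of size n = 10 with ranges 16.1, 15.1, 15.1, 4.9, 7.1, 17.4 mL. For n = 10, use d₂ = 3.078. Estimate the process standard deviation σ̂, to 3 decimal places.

R̄ = (16.1 + 15.1 + 15.1 + 4.9 + 7.1 + 17.4) / 6 = 12.6167
σ̂ = R̄ / d₂ = 12.6167 / 3.078 = 4.0990

4.099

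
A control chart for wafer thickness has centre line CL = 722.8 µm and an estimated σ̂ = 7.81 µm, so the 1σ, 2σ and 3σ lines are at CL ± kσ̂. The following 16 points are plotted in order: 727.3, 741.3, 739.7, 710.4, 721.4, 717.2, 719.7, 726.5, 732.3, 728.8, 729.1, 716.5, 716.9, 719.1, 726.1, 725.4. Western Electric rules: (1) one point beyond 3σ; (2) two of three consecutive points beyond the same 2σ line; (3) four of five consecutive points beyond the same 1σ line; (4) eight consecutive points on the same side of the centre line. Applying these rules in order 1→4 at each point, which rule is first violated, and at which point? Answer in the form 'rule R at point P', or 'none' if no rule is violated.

rule 2 at point 3

Zone of each point (C = within 1σ̂, B = 1σ̂–2σ̂, A = 2σ̂–3σ̂, * = beyond 3σ̂; sign = side of CL): 1:+C, 2:+A, 3:+A, 4:-B, 5:-C, 6:-C, 7:-C, 8:+C, 9:+B, 10:+C, 11:+C, 12:-C, 13:-C, 14:-C, 15:+C, 16:+C
Rule 2 (two of three consecutive points beyond the same 2σ limit) is satisfied at point 3.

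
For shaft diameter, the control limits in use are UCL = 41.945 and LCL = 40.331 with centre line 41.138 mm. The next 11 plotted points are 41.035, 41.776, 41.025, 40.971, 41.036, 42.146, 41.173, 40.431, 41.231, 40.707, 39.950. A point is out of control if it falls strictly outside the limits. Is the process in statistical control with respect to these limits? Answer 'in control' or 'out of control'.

Compare each point to [40.331, 41.945]: sample 6 = 42.146 > UCL; sample 11 = 39.950 < LCL.

out of control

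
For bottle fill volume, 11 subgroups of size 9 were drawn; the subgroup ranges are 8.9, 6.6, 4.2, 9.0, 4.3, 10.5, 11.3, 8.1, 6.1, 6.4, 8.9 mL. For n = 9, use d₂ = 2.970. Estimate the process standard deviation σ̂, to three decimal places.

2.580

R̄ = (8.9 + 6.6 + 4.2 + 9.0 + 4.3 + 10.5 + 11.3 + 8.1 + 6.1 + 6.4 + 8.9) / 11 = 7.6636
σ̂ = R̄ / d₂ = 7.6636 / 2.970 = 2.5803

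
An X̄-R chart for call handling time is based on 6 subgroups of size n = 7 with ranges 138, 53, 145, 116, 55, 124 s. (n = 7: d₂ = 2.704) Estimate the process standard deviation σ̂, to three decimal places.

R̄ = (138 + 53 + 145 + 116 + 55 + 124) / 6 = 105.1667
σ̂ = R̄ / d₂ = 105.1667 / 2.704 = 38.8930

38.893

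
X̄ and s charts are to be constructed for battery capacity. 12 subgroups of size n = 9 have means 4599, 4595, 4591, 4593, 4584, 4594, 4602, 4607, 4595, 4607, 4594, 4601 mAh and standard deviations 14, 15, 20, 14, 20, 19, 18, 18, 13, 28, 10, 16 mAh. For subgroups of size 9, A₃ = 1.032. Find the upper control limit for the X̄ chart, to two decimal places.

4614.46

X̄̄ = (4599 + 4595 + 4591 + 4593 + 4584 + 4594 + 4602 + 4607 + 4595 + 4607 + 4594 + 4601) / 12 = 4596.8333
s̄ = (14 + 15 + 20 + 14 + 20 + 19 + 18 + 18 + 13 + 28 + 10 + 16) / 12 = 17.0833
UCL = X̄̄ + A₃·s̄ = 4596.8333 + 1.032 × 17.0833 = 4614.4633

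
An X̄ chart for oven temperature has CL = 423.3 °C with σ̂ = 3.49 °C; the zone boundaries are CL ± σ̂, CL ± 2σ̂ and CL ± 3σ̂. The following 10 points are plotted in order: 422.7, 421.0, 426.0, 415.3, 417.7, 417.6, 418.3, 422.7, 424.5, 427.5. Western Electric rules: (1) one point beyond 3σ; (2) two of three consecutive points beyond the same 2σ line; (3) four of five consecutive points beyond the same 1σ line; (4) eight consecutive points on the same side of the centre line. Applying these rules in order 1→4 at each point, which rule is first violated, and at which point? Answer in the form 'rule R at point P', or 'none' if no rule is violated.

rule 3 at point 7

Zone of each point (C = within 1σ̂, B = 1σ̂–2σ̂, A = 2σ̂–3σ̂, * = beyond 3σ̂; sign = side of CL): 1:-C, 2:-C, 3:+C, 4:-A, 5:-B, 6:-B, 7:-B, 8:-C, 9:+C, 10:+B
Rule 3 (four of five consecutive points beyond the same 1σ limit) is satisfied at point 7.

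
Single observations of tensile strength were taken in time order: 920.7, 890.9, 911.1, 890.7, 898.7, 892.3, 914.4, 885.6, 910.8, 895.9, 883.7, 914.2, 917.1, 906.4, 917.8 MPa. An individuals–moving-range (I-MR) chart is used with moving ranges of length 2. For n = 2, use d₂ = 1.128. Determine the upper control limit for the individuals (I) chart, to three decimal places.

949.611

X̄ = (920.7 + 890.9 + 911.1 + 890.7 + 898.7 + 892.3 + 914.4 + 885.6 + 910.8 + 895.9 + 883.7 + 914.2 + 917.1 + 906.4 + 917.8) / 15 = 903.3533
Moving ranges: 29.8, 20.2, 20.4, 8.0, 6.4, 22.1, 28.8, 25.2, 14.9, 12.2, 30.5, 2.9, 10.7, 11.4; M̄R̄ = 243.5000 / 14 = 17.3929
UCL = X̄ + 3·M̄R̄/d₂ = 903.3533 + 3 × 17.3929 / 1.128 = 949.6109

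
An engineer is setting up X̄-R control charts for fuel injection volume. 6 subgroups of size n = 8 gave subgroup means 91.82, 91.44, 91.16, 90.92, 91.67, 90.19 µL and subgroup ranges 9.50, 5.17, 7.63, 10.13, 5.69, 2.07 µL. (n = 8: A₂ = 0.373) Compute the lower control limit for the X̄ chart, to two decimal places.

X̄̄ = (91.82 + 91.44 + 91.16 + 90.92 + 91.67 + 90.19) / 6 = 547.2000 / 6 = 91.2000
R̄ = (9.50 + 5.17 + 7.63 + 10.13 + 5.69 + 2.07) / 6 = 40.1900 / 6 = 6.6983
LCL = X̄̄ − A₂·R̄ = 91.2000 − 0.373 × 6.6983 = 88.7015

88.70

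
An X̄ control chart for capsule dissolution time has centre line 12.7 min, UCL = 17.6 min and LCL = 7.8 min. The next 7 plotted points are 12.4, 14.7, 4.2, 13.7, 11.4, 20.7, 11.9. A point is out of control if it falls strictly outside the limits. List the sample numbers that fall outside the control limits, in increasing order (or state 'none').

3, 6

Compare each point to [7.8, 17.6]: sample 3 = 4.2 < LCL; sample 6 = 20.7 > UCL.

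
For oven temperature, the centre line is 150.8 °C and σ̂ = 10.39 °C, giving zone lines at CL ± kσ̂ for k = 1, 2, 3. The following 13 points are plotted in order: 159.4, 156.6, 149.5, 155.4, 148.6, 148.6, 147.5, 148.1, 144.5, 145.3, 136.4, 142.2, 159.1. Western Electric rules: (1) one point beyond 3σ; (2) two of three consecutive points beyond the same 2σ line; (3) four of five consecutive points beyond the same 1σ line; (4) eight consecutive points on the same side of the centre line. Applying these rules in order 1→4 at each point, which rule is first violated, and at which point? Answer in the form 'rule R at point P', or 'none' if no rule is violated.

Zone of each point (C = within 1σ̂, B = 1σ̂–2σ̂, A = 2σ̂–3σ̂, * = beyond 3σ̂; sign = side of CL): 1:+C, 2:+C, 3:-C, 4:+C, 5:-C, 6:-C, 7:-C, 8:-C, 9:-C, 10:-C, 11:-B, 12:-C, 13:+C
Rule 4 (eight consecutive points on the same side of the centre line) is satisfied at point 12.

rule 4 at point 12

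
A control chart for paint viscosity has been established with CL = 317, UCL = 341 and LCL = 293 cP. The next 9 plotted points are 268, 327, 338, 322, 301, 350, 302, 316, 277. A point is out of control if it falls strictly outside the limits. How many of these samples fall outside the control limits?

Compare each point to [293, 341]: sample 1 = 268 < LCL; sample 6 = 350 > UCL; sample 9 = 277 < LCL.

3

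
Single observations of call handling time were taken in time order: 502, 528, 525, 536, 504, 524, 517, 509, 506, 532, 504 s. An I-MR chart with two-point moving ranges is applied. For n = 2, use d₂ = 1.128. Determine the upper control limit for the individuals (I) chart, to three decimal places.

X̄ = (502 + 528 + 525 + 536 + 504 + 524 + 517 + 509 + 506 + 532 + 504) / 11 = 517.0000
Moving ranges: 26, 3, 11, 32, 20, 7, 8, 3, 26, 28; M̄R̄ = 164.0000 / 10 = 16.4000
UCL = X̄ + 3·M̄R̄/d₂ = 517.0000 + 3 × 16.4000 / 1.128 = 560.6170

560.617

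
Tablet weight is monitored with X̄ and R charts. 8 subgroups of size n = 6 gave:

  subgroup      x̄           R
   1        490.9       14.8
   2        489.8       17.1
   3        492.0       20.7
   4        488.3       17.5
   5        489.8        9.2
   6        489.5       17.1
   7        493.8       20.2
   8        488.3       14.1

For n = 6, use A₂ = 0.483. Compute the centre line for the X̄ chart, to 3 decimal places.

490.300

X̄̄ = (490.9 + 489.8 + 492.0 + 488.3 + 489.8 + 489.5 + 493.8 + 488.3) / 8 = 3922.4000 / 8 = 490.3000
CL = X̄̄ = 490.3000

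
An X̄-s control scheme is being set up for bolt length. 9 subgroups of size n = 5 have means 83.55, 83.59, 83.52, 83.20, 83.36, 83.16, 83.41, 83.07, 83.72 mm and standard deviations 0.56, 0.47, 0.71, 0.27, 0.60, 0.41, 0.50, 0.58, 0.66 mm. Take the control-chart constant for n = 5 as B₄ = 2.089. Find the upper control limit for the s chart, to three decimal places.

1.105

s̄ = (0.56 + 0.47 + 0.71 + 0.27 + 0.60 + 0.41 + 0.50 + 0.58 + 0.66) / 9 = 0.5289
UCL_s = B₄·s̄ = 2.089 × 0.5289 = 1.1048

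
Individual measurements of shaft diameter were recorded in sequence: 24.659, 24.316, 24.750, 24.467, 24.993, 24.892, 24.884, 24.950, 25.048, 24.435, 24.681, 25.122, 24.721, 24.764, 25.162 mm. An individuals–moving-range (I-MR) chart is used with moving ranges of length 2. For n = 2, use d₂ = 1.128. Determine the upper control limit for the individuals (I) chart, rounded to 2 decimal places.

X̄ = (24.659 + 24.316 + 24.750 + 24.467 + 24.993 + 24.892 + 24.884 + 24.950 + 25.048 + 24.435 + 24.681 + 25.122 + 24.721 + 24.764 + 25.162) / 15 = 24.7896
Moving ranges: 0.343, 0.434, 0.283, 0.526, 0.101, 0.008, 0.066, 0.098, 0.613, 0.246, 0.441, 0.401, 0.043, 0.398; M̄R̄ = 4.0010 / 14 = 0.2858
UCL = X̄ + 3·M̄R̄/d₂ = 24.7896 + 3 × 0.2858 / 1.128 = 25.5497

25.55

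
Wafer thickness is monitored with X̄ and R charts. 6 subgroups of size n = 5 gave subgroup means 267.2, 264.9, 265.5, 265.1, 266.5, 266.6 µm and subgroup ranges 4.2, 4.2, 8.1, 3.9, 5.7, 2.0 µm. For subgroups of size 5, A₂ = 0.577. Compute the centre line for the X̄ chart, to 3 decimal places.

265.967

X̄̄ = (267.2 + 264.9 + 265.5 + 265.1 + 266.5 + 266.6) / 6 = 1595.8000 / 6 = 265.9667
CL = X̄̄ = 265.9667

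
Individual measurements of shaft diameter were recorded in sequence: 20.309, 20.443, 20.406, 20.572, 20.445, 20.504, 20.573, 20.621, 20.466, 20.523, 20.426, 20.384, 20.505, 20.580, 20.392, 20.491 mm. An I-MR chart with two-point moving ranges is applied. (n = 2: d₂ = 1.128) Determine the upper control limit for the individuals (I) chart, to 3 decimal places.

X̄ = (20.309 + 20.443 + 20.406 + 20.572 + 20.445 + 20.504 + 20.573 + 20.621 + 20.466 + 20.523 + 20.426 + 20.384 + 20.505 + 20.580 + 20.392 + 20.491) / 16 = 20.4775
Moving ranges: 0.134, 0.037, 0.166, 0.127, 0.059, 0.069, 0.048, 0.155, 0.057, 0.097, 0.042, 0.121, 0.075, 0.188, 0.099; M̄R̄ = 1.4740 / 15 = 0.0983
UCL = X̄ + 3·M̄R̄/d₂ = 20.4775 + 3 × 0.0983 / 1.128 = 20.7388

20.739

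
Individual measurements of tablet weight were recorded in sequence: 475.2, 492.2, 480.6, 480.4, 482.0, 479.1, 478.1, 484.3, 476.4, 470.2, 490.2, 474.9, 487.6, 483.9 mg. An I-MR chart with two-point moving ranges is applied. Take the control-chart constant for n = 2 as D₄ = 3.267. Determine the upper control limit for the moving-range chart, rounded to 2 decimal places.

26.71

Moving ranges: 17.0, 11.6, 0.2, 1.6, 2.9, 1.0, 6.2, 7.9, 6.2, 20.0, 15.3, 12.7, 3.7; M̄R̄ = 106.3000 / 13 = 8.1769
UCL_MR = D₄·M̄R̄ = 3.267 × 8.1769 = 26.7140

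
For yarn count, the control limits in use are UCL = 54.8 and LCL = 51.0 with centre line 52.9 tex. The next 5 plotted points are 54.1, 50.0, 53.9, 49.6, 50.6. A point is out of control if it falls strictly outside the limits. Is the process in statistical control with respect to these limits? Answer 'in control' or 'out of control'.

Compare each point to [51.0, 54.8]: sample 2 = 50.0 < LCL; sample 4 = 49.6 < LCL; sample 5 = 50.6 < LCL.

out of control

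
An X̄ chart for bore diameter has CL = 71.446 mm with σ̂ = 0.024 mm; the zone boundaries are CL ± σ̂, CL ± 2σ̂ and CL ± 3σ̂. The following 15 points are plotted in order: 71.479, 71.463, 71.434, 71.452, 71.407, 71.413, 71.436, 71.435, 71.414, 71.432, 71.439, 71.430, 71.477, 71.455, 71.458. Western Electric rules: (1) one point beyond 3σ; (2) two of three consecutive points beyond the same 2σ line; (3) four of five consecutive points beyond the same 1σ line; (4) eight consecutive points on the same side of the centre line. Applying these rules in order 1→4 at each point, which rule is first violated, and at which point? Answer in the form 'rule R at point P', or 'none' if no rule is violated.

rule 4 at point 12

Zone of each point (C = within 1σ̂, B = 1σ̂–2σ̂, A = 2σ̂–3σ̂, * = beyond 3σ̂; sign = side of CL): 1:+B, 2:+C, 3:-C, 4:+C, 5:-B, 6:-B, 7:-C, 8:-C, 9:-B, 10:-C, 11:-C, 12:-C, 13:+B, 14:+C, 15:+C
Rule 4 (eight consecutive points on the same side of the centre line) is satisfied at point 12.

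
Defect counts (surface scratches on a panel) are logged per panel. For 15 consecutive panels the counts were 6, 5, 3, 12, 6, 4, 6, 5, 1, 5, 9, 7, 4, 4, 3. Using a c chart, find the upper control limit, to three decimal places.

12.262

c̄ = (6 + 5 + 3 + 12 + 6 + 4 + 6 + 5 + 1 + 5 + 9 + 7 + 4 + 4 + 3) / 15 = 80 / 15 = 5.3333
UCL = c̄ + 3√c̄ = 5.3333 + 3 × √5.3333 = 5.3333 + 3 × 2.3094 = 12.2615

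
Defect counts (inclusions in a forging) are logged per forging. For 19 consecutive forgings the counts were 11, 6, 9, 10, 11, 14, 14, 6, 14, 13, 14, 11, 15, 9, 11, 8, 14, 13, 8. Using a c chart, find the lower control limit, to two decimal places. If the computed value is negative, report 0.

c̄ = (11 + 6 + 9 + 10 + 11 + 14 + 14 + 6 + 14 + 13 + 14 + 11 + 15 + 9 + 11 + 8 + 14 + 13 + 8) / 19 = 211 / 19 = 11.1053
LCL = c̄ − 3√c̄ = 11.1053 − 3 × 3.3325 = 1.1079

1.11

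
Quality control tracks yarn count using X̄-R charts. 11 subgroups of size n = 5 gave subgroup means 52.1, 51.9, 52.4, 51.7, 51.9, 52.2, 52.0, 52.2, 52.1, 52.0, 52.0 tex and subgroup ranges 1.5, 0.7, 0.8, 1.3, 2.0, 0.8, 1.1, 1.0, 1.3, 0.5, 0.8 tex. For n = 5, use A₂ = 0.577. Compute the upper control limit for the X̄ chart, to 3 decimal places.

52.664

X̄̄ = (52.1 + 51.9 + 52.4 + 51.7 + 51.9 + 52.2 + 52.0 + 52.2 + 52.1 + 52.0 + 52.0) / 11 = 572.5000 / 11 = 52.0455
R̄ = (1.5 + 0.7 + 0.8 + 1.3 + 2.0 + 0.8 + 1.1 + 1.0 + 1.3 + 0.5 + 0.8) / 11 = 11.8000 / 11 = 1.0727
UCL = X̄̄ + A₂·R̄ = 52.0455 + 0.577 × 1.0727 = 52.6644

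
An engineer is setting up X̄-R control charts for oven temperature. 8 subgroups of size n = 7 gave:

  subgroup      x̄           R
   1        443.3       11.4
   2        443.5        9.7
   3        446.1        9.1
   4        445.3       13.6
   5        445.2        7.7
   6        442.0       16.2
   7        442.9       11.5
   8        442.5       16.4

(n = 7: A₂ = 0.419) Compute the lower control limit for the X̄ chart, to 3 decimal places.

438.843

X̄̄ = (443.3 + 443.5 + 446.1 + 445.3 + 445.2 + 442.0 + 442.9 + 442.5) / 8 = 3550.8000 / 8 = 443.8500
R̄ = (11.4 + 9.7 + 9.1 + 13.6 + 7.7 + 16.2 + 11.5 + 16.4) / 8 = 95.6000 / 8 = 11.9500
LCL = X̄̄ − A₂·R̄ = 443.8500 − 0.419 × 11.9500 = 438.8430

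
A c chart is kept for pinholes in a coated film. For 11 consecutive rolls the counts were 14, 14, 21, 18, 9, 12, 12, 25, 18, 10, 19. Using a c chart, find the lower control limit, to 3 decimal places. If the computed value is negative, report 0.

c̄ = (14 + 14 + 21 + 18 + 9 + 12 + 12 + 25 + 18 + 10 + 19) / 11 = 172 / 11 = 15.6364
LCL = c̄ − 3√c̄ = 15.6364 − 3 × 3.9543 = 3.7735

3.774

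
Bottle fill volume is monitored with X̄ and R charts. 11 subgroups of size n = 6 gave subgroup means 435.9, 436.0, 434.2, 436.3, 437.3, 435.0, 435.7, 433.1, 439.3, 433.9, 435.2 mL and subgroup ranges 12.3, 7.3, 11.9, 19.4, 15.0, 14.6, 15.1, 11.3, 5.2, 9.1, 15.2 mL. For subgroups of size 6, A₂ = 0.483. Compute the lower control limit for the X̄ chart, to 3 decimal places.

429.638

X̄̄ = (435.9 + 436.0 + 434.2 + 436.3 + 437.3 + 435.0 + 435.7 + 433.1 + 439.3 + 433.9 + 435.2) / 11 = 4791.9000 / 11 = 435.6273
R̄ = (12.3 + 7.3 + 11.9 + 19.4 + 15.0 + 14.6 + 15.1 + 11.3 + 5.2 + 9.1 + 15.2) / 11 = 136.4000 / 11 = 12.4000
LCL = X̄̄ − A₂·R̄ = 435.6273 − 0.483 × 12.4000 = 429.6381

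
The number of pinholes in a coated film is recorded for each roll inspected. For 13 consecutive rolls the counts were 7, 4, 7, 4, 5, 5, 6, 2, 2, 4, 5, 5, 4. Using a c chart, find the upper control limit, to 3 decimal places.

11.060

c̄ = (7 + 4 + 7 + 4 + 5 + 5 + 6 + 2 + 2 + 4 + 5 + 5 + 4) / 13 = 60 / 13 = 4.6154
UCL = c̄ + 3√c̄ = 4.6154 + 3 × √4.6154 = 4.6154 + 3 × 2.1483 = 11.0604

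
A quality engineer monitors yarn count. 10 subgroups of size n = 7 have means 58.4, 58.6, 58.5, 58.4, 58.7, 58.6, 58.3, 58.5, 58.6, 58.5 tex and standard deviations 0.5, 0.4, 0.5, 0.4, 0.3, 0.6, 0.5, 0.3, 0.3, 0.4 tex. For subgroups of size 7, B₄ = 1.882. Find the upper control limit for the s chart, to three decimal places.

s̄ = (0.5 + 0.4 + 0.5 + 0.4 + 0.3 + 0.6 + 0.5 + 0.3 + 0.3 + 0.4) / 10 = 0.4200
UCL_s = B₄·s̄ = 1.882 × 0.4200 = 0.7904

0.790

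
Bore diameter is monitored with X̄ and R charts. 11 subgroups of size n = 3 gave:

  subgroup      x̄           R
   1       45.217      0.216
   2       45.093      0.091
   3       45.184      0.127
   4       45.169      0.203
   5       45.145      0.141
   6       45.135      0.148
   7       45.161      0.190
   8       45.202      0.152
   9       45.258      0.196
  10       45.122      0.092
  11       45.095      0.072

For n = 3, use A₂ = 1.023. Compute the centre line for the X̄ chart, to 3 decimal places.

45.162

X̄̄ = (45.217 + 45.093 + 45.184 + 45.169 + 45.145 + 45.135 + 45.161 + 45.202 + 45.258 + 45.122 + 45.095) / 11 = 496.7810 / 11 = 45.1619
CL = X̄̄ = 45.1619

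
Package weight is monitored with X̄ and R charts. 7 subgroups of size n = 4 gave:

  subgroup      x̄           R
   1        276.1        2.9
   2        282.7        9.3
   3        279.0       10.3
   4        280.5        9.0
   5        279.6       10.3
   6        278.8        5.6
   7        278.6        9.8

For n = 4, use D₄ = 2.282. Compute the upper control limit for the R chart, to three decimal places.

18.647

R̄ = (2.9 + 9.3 + 10.3 + 9.0 + 10.3 + 5.6 + 9.8) / 7 = 57.2000 / 7 = 8.1714
UCL_R = D₄·R̄ = 2.282 × 8.1714 = 18.6472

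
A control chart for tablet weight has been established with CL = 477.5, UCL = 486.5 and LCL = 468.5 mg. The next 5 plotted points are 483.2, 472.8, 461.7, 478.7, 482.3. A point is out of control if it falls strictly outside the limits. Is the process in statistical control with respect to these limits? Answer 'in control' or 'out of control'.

out of control

Compare each point to [468.5, 486.5]: sample 3 = 461.7 < LCL.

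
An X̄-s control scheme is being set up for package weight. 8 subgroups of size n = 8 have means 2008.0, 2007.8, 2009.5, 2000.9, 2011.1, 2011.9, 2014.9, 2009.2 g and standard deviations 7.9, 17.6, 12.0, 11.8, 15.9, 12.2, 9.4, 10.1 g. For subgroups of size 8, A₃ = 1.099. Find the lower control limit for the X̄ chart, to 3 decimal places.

X̄̄ = (2008.0 + 2007.8 + 2009.5 + 2000.9 + 2011.1 + 2011.9 + 2014.9 + 2009.2) / 8 = 2009.1625
s̄ = (7.9 + 17.6 + 12.0 + 11.8 + 15.9 + 12.2 + 9.4 + 10.1) / 8 = 12.1125
LCL = X̄̄ − A₃·s̄ = 2009.1625 − 1.099 × 12.1125 = 1995.8509

1995.851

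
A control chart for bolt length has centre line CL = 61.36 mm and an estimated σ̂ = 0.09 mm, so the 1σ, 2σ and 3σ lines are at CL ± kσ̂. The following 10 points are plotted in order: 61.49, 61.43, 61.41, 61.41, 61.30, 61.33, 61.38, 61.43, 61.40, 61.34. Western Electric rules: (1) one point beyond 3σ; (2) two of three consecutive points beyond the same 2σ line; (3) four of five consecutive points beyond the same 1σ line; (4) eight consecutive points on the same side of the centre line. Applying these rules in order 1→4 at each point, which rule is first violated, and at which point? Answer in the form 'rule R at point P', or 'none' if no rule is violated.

Zone of each point (C = within 1σ̂, B = 1σ̂–2σ̂, A = 2σ̂–3σ̂, * = beyond 3σ̂; sign = side of CL): 1:+B, 2:+C, 3:+C, 4:+C, 5:-C, 6:-C, 7:+C, 8:+C, 9:+C, 10:-C
No rule fires across all 10 points.

none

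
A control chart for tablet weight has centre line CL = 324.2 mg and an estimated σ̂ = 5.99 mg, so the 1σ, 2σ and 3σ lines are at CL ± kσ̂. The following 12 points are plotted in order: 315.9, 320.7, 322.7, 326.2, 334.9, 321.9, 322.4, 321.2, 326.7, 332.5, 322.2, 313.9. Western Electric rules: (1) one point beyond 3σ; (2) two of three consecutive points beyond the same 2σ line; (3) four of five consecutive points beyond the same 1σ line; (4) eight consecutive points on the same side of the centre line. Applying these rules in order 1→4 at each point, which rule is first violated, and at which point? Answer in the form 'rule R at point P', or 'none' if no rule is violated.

Zone of each point (C = within 1σ̂, B = 1σ̂–2σ̂, A = 2σ̂–3σ̂, * = beyond 3σ̂; sign = side of CL): 1:-B, 2:-C, 3:-C, 4:+C, 5:+B, 6:-C, 7:-C, 8:-C, 9:+C, 10:+B, 11:-C, 12:-B
No rule fires across all 12 points.

none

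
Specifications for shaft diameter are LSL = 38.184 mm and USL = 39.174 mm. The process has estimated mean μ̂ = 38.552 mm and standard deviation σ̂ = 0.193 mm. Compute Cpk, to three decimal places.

0.636

Cpu = (USL − μ̂) / (3σ̂) = (39.174 − 38.552) / (3 × 0.193) = 1.0743; Cpl = (μ̂ − LSL) / (3σ̂) = (38.552 − 38.184) / (3 × 0.193) = 0.6356; Cpk = min(Cpu, Cpl) = 0.6356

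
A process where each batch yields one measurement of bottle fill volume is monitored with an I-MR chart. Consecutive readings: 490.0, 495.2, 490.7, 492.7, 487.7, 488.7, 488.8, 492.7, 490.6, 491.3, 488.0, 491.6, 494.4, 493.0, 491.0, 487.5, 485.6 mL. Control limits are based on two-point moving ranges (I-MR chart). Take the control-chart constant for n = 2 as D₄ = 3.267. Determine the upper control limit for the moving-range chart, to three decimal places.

8.780

Moving ranges: 5.2, 4.5, 2.0, 5.0, 1.0, 0.1, 3.9, 2.1, 0.7, 3.3, 3.6, 2.8, 1.4, 2.0, 3.5, 1.9; M̄R̄ = 43.0000 / 16 = 2.6875
UCL_MR = D₄·M̄R̄ = 3.267 × 2.6875 = 8.7801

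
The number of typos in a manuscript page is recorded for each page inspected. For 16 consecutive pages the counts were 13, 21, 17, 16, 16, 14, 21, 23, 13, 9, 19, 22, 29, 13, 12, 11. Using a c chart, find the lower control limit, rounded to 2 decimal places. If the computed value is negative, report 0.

4.51

c̄ = (13 + 21 + 17 + 16 + 16 + 14 + 21 + 23 + 13 + 9 + 19 + 22 + 29 + 13 + 12 + 11) / 16 = 269 / 16 = 16.8125
LCL = c̄ − 3√c̄ = 16.8125 − 3 × 4.1003 = 4.5116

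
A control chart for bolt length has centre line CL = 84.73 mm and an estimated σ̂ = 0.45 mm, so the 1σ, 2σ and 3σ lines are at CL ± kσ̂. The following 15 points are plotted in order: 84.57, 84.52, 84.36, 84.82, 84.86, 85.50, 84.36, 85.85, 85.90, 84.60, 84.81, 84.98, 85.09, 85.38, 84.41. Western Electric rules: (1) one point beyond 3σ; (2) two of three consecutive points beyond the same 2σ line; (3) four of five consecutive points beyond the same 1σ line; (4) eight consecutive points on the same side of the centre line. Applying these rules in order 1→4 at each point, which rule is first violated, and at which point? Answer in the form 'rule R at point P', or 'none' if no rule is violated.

rule 2 at point 9

Zone of each point (C = within 1σ̂, B = 1σ̂–2σ̂, A = 2σ̂–3σ̂, * = beyond 3σ̂; sign = side of CL): 1:-C, 2:-C, 3:-C, 4:+C, 5:+C, 6:+B, 7:-C, 8:+A, 9:+A, 10:-C, 11:+C, 12:+C, 13:+C, 14:+B, 15:-C
Rule 2 (two of three consecutive points beyond the same 2σ limit) is satisfied at point 9.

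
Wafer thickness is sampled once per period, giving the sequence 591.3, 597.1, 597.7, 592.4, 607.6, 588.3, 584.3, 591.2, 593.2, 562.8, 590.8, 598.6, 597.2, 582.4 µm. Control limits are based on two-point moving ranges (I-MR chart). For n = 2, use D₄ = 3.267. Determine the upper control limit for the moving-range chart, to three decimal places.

35.560

Moving ranges: 5.8, 0.6, 5.3, 15.2, 19.3, 4.0, 6.9, 2.0, 30.4, 28.0, 7.8, 1.4, 14.8; M̄R̄ = 141.5000 / 13 = 10.8846
UCL_MR = D₄·M̄R̄ = 3.267 × 10.8846 = 35.5600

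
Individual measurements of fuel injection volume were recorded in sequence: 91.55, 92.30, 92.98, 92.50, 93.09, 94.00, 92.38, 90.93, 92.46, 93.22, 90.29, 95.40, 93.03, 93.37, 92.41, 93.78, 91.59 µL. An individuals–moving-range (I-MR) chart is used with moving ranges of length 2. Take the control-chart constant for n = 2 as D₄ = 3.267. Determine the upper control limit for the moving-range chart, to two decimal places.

4.91

Moving ranges: 0.75, 0.68, 0.48, 0.59, 0.91, 1.62, 1.45, 1.53, 0.76, 2.93, 5.11, 2.37, 0.34, 0.96, 1.37, 2.19; M̄R̄ = 24.0400 / 16 = 1.5025
UCL_MR = D₄·M̄R̄ = 3.267 × 1.5025 = 4.9087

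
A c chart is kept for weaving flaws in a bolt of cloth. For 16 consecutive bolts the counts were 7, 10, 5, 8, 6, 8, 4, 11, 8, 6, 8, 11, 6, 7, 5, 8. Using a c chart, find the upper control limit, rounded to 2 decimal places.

c̄ = (7 + 10 + 5 + 8 + 6 + 8 + 4 + 11 + 8 + 6 + 8 + 11 + 6 + 7 + 5 + 8) / 16 = 118 / 16 = 7.3750
UCL = c̄ + 3√c̄ = 7.3750 + 3 × √7.3750 = 7.3750 + 3 × 2.7157 = 15.5221

15.52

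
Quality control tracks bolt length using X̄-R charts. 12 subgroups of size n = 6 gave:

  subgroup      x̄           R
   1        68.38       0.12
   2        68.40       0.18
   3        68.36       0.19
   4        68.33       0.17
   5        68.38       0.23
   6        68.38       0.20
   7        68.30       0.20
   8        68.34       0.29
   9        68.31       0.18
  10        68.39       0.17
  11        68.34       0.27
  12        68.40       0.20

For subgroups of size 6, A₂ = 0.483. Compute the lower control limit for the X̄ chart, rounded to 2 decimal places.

X̄̄ = (68.38 + 68.40 + 68.36 + 68.33 + 68.38 + 68.38 + 68.30 + 68.34 + 68.31 + 68.39 + 68.34 + 68.40) / 12 = 820.3100 / 12 = 68.3592
R̄ = (0.12 + 0.18 + 0.19 + 0.17 + 0.23 + 0.20 + 0.20 + 0.29 + 0.18 + 0.17 + 0.27 + 0.20) / 12 = 2.4000 / 12 = 0.2000
LCL = X̄̄ − A₂·R̄ = 68.3592 − 0.483 × 0.2000 = 68.2626

68.26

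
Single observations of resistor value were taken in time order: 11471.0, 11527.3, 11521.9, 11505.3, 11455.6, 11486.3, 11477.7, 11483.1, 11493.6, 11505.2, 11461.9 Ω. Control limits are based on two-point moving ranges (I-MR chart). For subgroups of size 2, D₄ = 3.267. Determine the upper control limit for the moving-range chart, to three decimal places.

77.787

Moving ranges: 56.3, 5.4, 16.6, 49.7, 30.7, 8.6, 5.4, 10.5, 11.6, 43.3; M̄R̄ = 238.1000 / 10 = 23.8100
UCL_MR = D₄·M̄R̄ = 3.267 × 23.8100 = 77.7873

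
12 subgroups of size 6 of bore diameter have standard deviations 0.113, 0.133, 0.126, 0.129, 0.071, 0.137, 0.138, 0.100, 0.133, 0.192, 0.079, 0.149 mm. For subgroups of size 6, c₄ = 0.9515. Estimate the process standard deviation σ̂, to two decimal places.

0.13

s̄ = (0.113 + 0.133 + 0.126 + 0.129 + 0.071 + 0.137 + 0.138 + 0.100 + 0.133 + 0.192 + 0.079 + 0.149) / 12 = 0.1250
σ̂ = s̄ / c₄ = 0.1250 / 0.9515 = 0.1314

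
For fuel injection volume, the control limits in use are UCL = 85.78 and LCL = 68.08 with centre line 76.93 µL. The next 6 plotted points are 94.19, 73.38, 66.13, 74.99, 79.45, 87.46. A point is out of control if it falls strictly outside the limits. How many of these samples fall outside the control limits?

Compare each point to [68.08, 85.78]: sample 1 = 94.19 > UCL; sample 3 = 66.13 < LCL; sample 6 = 87.46 > UCL.

3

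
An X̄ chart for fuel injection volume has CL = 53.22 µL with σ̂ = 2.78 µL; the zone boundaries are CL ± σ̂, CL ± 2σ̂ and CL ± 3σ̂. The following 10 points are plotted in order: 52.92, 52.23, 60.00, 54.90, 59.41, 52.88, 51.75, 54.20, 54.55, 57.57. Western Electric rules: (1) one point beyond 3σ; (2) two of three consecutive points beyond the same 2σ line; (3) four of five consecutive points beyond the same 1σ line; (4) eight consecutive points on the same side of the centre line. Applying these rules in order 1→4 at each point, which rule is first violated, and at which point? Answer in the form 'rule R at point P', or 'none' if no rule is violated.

rule 2 at point 5

Zone of each point (C = within 1σ̂, B = 1σ̂–2σ̂, A = 2σ̂–3σ̂, * = beyond 3σ̂; sign = side of CL): 1:-C, 2:-C, 3:+A, 4:+C, 5:+A, 6:-C, 7:-C, 8:+C, 9:+C, 10:+B
Rule 2 (two of three consecutive points beyond the same 2σ limit) is satisfied at point 5.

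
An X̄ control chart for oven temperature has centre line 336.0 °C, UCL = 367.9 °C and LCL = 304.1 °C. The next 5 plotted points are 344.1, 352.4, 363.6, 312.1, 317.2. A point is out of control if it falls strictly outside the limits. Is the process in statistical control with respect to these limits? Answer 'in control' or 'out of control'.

All 5 points lie within [304.1, 367.9].

in control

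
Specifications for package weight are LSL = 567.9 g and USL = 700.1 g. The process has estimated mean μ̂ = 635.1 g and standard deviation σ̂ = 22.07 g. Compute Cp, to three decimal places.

Cp = (USL − LSL) / (6σ̂) = (700.1 − 567.9) / (6 × 22.07) = 132.2000 / 132.4200 = 0.9983

0.998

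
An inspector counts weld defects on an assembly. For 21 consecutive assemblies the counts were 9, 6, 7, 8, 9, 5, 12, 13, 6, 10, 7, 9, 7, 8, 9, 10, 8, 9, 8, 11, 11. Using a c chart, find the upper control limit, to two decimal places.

c̄ = (9 + 6 + 7 + 8 + 9 + 5 + 12 + 13 + 6 + 10 + 7 + 9 + 7 + 8 + 9 + 10 + 8 + 9 + 8 + 11 + 11) / 21 = 182 / 21 = 8.6667
UCL = c̄ + 3√c̄ = 8.6667 + 3 × √8.6667 = 8.6667 + 3 × 2.9439 = 17.4984

17.50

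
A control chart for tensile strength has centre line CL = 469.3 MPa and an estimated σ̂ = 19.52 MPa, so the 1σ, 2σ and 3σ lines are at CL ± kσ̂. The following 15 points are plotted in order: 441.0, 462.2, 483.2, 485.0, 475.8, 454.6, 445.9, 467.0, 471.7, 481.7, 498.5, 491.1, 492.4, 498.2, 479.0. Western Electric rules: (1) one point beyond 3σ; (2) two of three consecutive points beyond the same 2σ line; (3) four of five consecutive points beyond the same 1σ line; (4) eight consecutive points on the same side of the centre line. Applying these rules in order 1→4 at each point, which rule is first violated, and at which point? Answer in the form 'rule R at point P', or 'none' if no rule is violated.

Zone of each point (C = within 1σ̂, B = 1σ̂–2σ̂, A = 2σ̂–3σ̂, * = beyond 3σ̂; sign = side of CL): 1:-B, 2:-C, 3:+C, 4:+C, 5:+C, 6:-C, 7:-B, 8:-C, 9:+C, 10:+C, 11:+B, 12:+B, 13:+B, 14:+B, 15:+C
Rule 3 (four of five consecutive points beyond the same 1σ limit) is satisfied at point 14.

rule 3 at point 14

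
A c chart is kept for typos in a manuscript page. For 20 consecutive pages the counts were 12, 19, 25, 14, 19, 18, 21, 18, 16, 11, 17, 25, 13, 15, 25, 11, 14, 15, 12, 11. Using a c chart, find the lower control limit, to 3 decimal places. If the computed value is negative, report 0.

c̄ = (12 + 19 + 25 + 14 + 19 + 18 + 21 + 18 + 16 + 11 + 17 + 25 + 13 + 15 + 25 + 11 + 14 + 15 + 12 + 11) / 20 = 331 / 20 = 16.5500
LCL = c̄ − 3√c̄ = 16.5500 − 3 × 4.0682 = 4.3455

4.345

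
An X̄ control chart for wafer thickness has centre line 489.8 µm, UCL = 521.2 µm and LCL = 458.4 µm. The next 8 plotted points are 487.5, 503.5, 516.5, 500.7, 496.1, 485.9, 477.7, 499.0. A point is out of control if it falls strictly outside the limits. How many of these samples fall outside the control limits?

0

All 8 points lie within [458.4, 521.2].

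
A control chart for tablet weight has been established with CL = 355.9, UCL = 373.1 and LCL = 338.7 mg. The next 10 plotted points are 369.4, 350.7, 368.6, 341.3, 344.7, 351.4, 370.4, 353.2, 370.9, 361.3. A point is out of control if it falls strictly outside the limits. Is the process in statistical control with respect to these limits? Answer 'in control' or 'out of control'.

All 10 points lie within [338.7, 373.1].

in control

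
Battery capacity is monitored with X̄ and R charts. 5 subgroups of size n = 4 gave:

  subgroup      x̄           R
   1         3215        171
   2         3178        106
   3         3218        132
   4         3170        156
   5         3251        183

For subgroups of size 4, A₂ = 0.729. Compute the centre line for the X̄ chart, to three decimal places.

X̄̄ = (3215 + 3178 + 3218 + 3170 + 3251) / 5 = 16032.0000 / 5 = 3206.4000
CL = X̄̄ = 3206.4000

3206.400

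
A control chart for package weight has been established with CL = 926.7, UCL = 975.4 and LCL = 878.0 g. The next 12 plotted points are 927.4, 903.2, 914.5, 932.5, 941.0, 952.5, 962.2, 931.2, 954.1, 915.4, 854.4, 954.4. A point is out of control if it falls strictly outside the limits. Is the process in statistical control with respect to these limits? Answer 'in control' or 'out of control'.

out of control

Compare each point to [878.0, 975.4]: sample 11 = 854.4 < LCL.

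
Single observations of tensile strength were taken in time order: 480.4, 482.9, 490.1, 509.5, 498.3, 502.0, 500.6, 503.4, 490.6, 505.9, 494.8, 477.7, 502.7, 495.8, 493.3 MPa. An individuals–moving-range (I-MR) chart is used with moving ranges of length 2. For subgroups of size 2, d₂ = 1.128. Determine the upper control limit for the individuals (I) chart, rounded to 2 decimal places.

X̄ = (480.4 + 482.9 + 490.1 + 509.5 + 498.3 + 502.0 + 500.6 + 503.4 + 490.6 + 505.9 + 494.8 + 477.7 + 502.7 + 495.8 + 493.3) / 15 = 495.2000
Moving ranges: 2.5, 7.2, 19.4, 11.2, 3.7, 1.4, 2.8, 12.8, 15.3, 11.1, 17.1, 25.0, 6.9, 2.5; M̄R̄ = 138.9000 / 14 = 9.9214
UCL = X̄ + 3·M̄R̄/d₂ = 495.2000 + 3 × 9.9214 / 1.128 = 521.5868

521.59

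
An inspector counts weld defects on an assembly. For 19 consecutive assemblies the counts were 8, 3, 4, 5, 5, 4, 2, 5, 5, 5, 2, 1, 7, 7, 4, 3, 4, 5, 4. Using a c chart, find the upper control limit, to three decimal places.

c̄ = (8 + 3 + 4 + 5 + 5 + 4 + 2 + 5 + 5 + 5 + 2 + 1 + 7 + 7 + 4 + 3 + 4 + 5 + 4) / 19 = 83 / 19 = 4.3684
UCL = c̄ + 3√c̄ = 4.3684 + 3 × √4.3684 = 4.3684 + 3 × 2.0901 = 10.6387

10.639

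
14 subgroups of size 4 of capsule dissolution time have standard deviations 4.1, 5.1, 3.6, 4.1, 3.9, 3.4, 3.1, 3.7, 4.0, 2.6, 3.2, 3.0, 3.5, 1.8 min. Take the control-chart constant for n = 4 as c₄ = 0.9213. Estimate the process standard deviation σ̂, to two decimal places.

s̄ = (4.1 + 5.1 + 3.6 + 4.1 + 3.9 + 3.4 + 3.1 + 3.7 + 4.0 + 2.6 + 3.2 + 3.0 + 3.5 + 1.8) / 14 = 3.5071
σ̂ = s̄ / c₄ = 3.5071 / 0.9213 = 3.8067

3.81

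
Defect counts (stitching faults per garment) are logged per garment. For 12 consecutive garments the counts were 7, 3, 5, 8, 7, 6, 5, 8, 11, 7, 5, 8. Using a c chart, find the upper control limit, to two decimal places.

c̄ = (7 + 3 + 5 + 8 + 7 + 6 + 5 + 8 + 11 + 7 + 5 + 8) / 12 = 80 / 12 = 6.6667
UCL = c̄ + 3√c̄ = 6.6667 + 3 × √6.6667 = 6.6667 + 3 × 2.5820 = 14.4126

14.41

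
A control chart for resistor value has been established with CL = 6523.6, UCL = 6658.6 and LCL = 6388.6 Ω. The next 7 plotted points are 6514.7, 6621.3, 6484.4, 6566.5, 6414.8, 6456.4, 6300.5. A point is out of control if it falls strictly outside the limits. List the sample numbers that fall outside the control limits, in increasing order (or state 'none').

Compare each point to [6388.6, 6658.6]: sample 7 = 6300.5 < LCL.

7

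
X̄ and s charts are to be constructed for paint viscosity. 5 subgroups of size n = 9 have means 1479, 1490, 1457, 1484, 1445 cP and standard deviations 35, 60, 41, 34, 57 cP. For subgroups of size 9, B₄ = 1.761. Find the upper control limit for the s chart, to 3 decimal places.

79.949

s̄ = (35 + 60 + 41 + 34 + 57) / 5 = 45.4000
UCL_s = B₄·s̄ = 1.761 × 45.4000 = 79.9494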